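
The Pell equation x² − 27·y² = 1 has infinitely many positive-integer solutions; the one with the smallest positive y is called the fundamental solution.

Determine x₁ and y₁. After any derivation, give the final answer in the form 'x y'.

√27 = [5; 5,10, …], period ℓ=2 (even) → k=1
i=0: a=5 ⇒ p=5, q=1
i=1: a=5 ⇒ p=26, q=5
(x₁, y₁) = (26, 5);  26² − 27·5² = 1 ✓

26 5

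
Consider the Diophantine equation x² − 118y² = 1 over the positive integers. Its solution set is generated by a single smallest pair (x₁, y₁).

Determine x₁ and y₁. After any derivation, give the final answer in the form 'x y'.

306917 28254

√118 → a₀=10, period (1,6,3,2,10,2,3,6,1,20); ℓ=10 even so k=9
i=0: a=10 ⇒ p=10, q=1
…
i=2: a=6 ⇒ p=76, q=7
…
i=4: a=2 ⇒ p=554, q=51
…
i=6: a=2 ⇒ p=12112, q=1115
i=7: a=3 ⇒ p=42115, q=3877
i=8: a=6 ⇒ p=264802, q=24377
i=9: a=1 ⇒ p=306917, q=28254
fundamental: x₁=306917, y₁=28254  (since 94198044889 − 118·798288516 = 1)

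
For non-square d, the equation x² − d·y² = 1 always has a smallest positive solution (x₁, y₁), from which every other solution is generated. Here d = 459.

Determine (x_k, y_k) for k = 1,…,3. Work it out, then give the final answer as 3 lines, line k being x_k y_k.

499850 23331
499700044999 23324000700
499550134985000450 23317003499766669

d=459: √d = [21; 2,2,1,4,21,4,1,2,2,42] (ℓ=10, even), read p_9/q_9
a_0=21:  p_0=21·1+0=21,  q_0=21·0+1=1
…
a_2=2:  p_2=2·43+21=107,  q_2=2·2+1=5
a_3=1:  p_3=1·107+43=150,  q_3=1·5+2=7
…
a_7=1:  p_7=1·60695+14997=75692,  q_7=1·2833+700=3533
a_8=2:  p_8=2·75692+60695=212079,  q_8=2·3533+2833=9899
a_9=2:  p_9=2·212079+75692=499850,  q_9=2·9899+3533=23331
→ (499850, 23331).  Check: 499850²=249850022500, 459·23331²=249850022499, difference 1.
(x_2, y_2) = (499850·499850 + 459·23331·23331, 499850·23331 + 23331·499850) = (499700044999, 23324000700)
(x_3, y_3) = (499850·499700044999 + 459·23331·23324000700, 499850·23324000700 + 23331·499700044999) = (499550134985000450, 23317003499766669)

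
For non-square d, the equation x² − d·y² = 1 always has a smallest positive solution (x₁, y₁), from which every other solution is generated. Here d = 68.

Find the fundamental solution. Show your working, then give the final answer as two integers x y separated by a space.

33 4

[8; 4,16] for √68; ℓ=2 ⇒ convergent index 1
a_0=8:  p_0=8·1+0=8,  q_0=8·0+1=1
a_1=4:  p_1=4·8+1=33,  q_1=4·1+0=4
→ (33, 4).  Check: 33²=1089, 68·4²=1088, difference 1.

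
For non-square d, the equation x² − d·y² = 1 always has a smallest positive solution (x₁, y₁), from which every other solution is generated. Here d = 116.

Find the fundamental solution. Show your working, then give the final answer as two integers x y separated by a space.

9801 910

√116 → a₀=10, period (1,3,2,1,4,1,2,3,1,20); ℓ=10 even so k=9
step 0: (10, 1)  from 10·(1,0) + (0,1)
…
step 2: (43, 4)  from 3·(11,1) + (10,1)
…
step 4: (140, 13)  from 1·(97,9) + (43,4)
step 5: (657, 61)  from 4·(140,13) + (97,9)
step 6: (797, 74)  from 1·(657,61) + (140,13)
step 7: (2251, 209)  from 2·(797,74) + (657,61)
step 8: (7550, 701)  from 3·(2251,209) + (797,74)
step 9: (9801, 910)  from 1·(7550,701) + (2251,209)
fundamental: x₁=9801, y₁=910  (since 96059601 − 116·828100 = 1)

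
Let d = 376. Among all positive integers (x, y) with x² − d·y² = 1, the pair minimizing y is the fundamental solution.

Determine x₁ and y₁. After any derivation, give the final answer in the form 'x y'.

2143295 110532

√376 → a₀=19, period (2,1,1,3,1,…,1,2,38); ℓ=16 even so k=15
step 0: (19, 1)  from 19·(1,0) + (0,1)
…
step 2: (58, 3)  from 1·(39,2) + (19,1)
step 3: (97, 5)  from 1·(58,3) + (39,2)
step 4: (349, 18)  from 3·(97,5) + (58,3)
step 5: (446, 23)  from 1·(349,18) + (97,5)
step 6: (1241, 64)  from 2·(446,23) + (349,18)
…
step 8: (12953, 668)  from 4·(2928,151) + (1241,64)
step 9: (28834, 1487)  from 2·(12953,668) + (2928,151)
step 10: (70621, 3642)  from 2·(28834,1487) + (12953,668)
step 11: (99455, 5129)  from 1·(70621,3642) + (28834,1487)
step 12: (368986, 19029)  from 3·(99455,5129) + (70621,3642)
step 13: (468441, 24158)  from 1·(368986,19029) + (99455,5129)
step 14: (837427, 43187)  from 1·(468441,24158) + (368986,19029)
step 15: (2143295, 110532)  from 2·(837427,43187) + (468441,24158)
→ (2143295, 110532).  Check: 2143295²=4593713457025, 376·110532²=4593713457024, difference 1.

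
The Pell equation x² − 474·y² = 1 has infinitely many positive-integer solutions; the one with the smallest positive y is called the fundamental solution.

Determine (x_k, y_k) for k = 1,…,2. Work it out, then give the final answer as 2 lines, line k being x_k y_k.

193549 8890
74922430801 3441301220

√474 = [21; 1,3,2,1,1,…,3,1,42, …], period ℓ=14 (even) → k=13
i=0: a=21 ⇒ p=21, q=1
…
i=2: a=3 ⇒ p=87, q=4
i=3: a=2 ⇒ p=196, q=9
…
i=5: a=1 ⇒ p=479, q=22
i=6: a=1 ⇒ p=762, q=35
…
i=12: a=3 ⇒ p=149331, q=6859
i=13: a=1 ⇒ p=193549, q=8890
fundamental: x₁=193549, y₁=8890  (since 37461215401 − 474·79032100 = 1)
(x_2, y_2) = (193549·193549 + 474·8890·8890, 193549·8890 + 8890·193549) = (74922430801, 3441301220)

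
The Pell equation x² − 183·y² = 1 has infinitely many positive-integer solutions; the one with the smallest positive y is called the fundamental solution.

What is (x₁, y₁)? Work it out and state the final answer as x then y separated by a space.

√183 = [13; 1,1,8,1,1,26, …], period ℓ=6 (even) → k=5
a_0=13:  p_0=13·1+0=13,  q_0=13·0+1=1
a_1=1:  p_1=1·13+1=14,  q_1=1·1+0=1
…
a_4=1:  p_4=1·230+27=257,  q_4=1·17+2=19
a_5=1:  p_5=1·257+230=487,  q_5=1·19+17=36
fundamental: x₁=487, y₁=36  (since 237169 − 183·1296 = 1)

487 36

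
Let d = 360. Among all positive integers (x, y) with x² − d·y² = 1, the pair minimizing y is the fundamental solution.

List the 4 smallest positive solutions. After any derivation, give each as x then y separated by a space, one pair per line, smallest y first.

√360 = [18; 1,36, …], period ℓ=2 (even) → k=1
i=0: a=18 ⇒ p=18, q=1
i=1: a=1 ⇒ p=19, q=1
(x₁, y₁) = (19, 1);  19² − 360·1² = 1 ✓
(19+1√360)^2 = 721 + 38√360
(19+1√360)^3 = 27379 + 1443√360
(19+1√360)^4 = 1039681 + 54796√360

19 1
721 38
27379 1443
1039681 54796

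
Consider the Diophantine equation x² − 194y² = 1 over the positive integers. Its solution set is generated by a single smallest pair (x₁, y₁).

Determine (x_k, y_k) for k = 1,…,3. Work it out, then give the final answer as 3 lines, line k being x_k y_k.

d=194: √d = [13; 1,12,1,26] (ℓ=4, even), read p_3/q_3
k=0  a_k=13  p_k/q_k = 13/1
…
k=2  a_k=12  p_k/q_k = 181/13
k=3  a_k=1  p_k/q_k = 195/14
(x₁, y₁) = (195, 14);  195² − 194·14² = 1 ✓
(x_2, y_2) = (195·195 + 194·14·14, 195·14 + 14·195) = (76049, 5460)
(x_3, y_3) = (195·76049 + 194·14·5460, 195·5460 + 14·76049) = (29658915, 2129386)

195 14
76049 5460
29658915 2129386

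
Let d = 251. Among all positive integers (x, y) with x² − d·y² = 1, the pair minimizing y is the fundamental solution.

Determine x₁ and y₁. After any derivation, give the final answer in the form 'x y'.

3674890 231957

d=251: √d = [15; 1,5,2,1,2,…,5,1,30] (ℓ=14, even), read p_13/q_13
i=0: a=15 ⇒ p=15, q=1
…
i=5: a=2 ⇒ p=808, q=51
i=6: a=2 ⇒ p=1917, q=121
…
i=10: a=1 ⇒ p=212692, q=13425
…
i=12: a=5 ⇒ p=3097857, q=195535
i=13: a=1 ⇒ p=3674890, q=231957
→ (3674890, 231957).  Check: 3674890²=13504816512100, 251·231957²=13504816512099, difference 1.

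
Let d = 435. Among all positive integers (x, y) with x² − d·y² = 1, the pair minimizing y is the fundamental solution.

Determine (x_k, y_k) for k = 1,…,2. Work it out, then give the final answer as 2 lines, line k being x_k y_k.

[20; 1,5,1,40] for √435; ℓ=4 ⇒ convergent index 3
i=0: a=20 ⇒ p=20, q=1
…
i=2: a=5 ⇒ p=125, q=6
i=3: a=1 ⇒ p=146, q=7
fundamental: x₁=146, y₁=7  (since 21316 − 435·49 = 1)
(146+7√435)^2 = 42631 + 2044√435

146 7
42631 2044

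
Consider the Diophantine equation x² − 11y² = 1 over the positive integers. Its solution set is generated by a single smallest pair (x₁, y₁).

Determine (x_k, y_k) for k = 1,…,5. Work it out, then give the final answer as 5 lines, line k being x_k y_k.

√11 → a₀=3, period (3,6); ℓ=2 even so k=1
i=0: a=3 ⇒ p=3, q=1
i=1: a=3 ⇒ p=10, q=3
→ (10, 3).  Check: 10²=100, 11·3²=99, difference 1.
n=2: (10,3)∘(10,3) = (10·10+11·3·3, 10·3+3·10) = (199,60)
n=3: (199,60)∘(10,3) = (10·199+11·3·60, 10·60+3·199) = (3970,1197)
n=4: (3970,1197)∘(10,3) = (10·3970+11·3·1197, 10·1197+3·3970) = (79201,23880)
n=5: (79201,23880)∘(10,3) = (10·79201+11·3·23880, 10·23880+3·79201) = (1580050,476403)

10 3
199 60
3970 1197
79201 23880
1580050 476403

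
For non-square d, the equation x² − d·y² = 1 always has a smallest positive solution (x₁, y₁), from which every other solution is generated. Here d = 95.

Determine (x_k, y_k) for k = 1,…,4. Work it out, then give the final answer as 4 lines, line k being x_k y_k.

39 4
3041 312
237159 24332
18495361 1897584

√95 → a₀=9, period (1,2,1,18); ℓ=4 even so k=3
step 0: (9, 1)  from 9·(1,0) + (0,1)
step 1: (10, 1)  from 1·(9,1) + (1,0)
step 2: (29, 3)  from 2·(10,1) + (9,1)
step 3: (39, 4)  from 1·(29,3) + (10,1)
fundamental: x₁=39, y₁=4  (since 1521 − 95·16 = 1)
(x_2, y_2) = (39·39 + 95·4·4, 39·4 + 4·39) = (3041, 312)
(x_3, y_3) = (39·3041 + 95·4·312, 39·312 + 4·3041) = (237159, 24332)
(x_4, y_4) = (39·237159 + 95·4·24332, 39·24332 + 4·237159) = (18495361, 1897584)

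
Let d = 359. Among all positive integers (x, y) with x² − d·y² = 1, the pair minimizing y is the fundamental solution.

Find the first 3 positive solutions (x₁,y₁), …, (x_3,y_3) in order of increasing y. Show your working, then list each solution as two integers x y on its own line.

360 19
259199 13680
186622920 9849581

d=359: √d = [18; 1,17,1,36] (ℓ=4, even), read p_3/q_3
a_0=18:  p_0=18·1+0=18,  q_0=18·0+1=1
a_1=1:  p_1=1·18+1=19,  q_1=1·1+0=1
a_2=17:  p_2=17·19+18=341,  q_2=17·1+1=18
a_3=1:  p_3=1·341+19=360,  q_3=1·18+1=19
fundamental: x₁=360, y₁=19  (since 129600 − 359·361 = 1)
n=2: (360,19)∘(360,19) = (360·360+359·19·19, 360·19+19·360) = (259199,13680)
n=3: (259199,13680)∘(360,19) = (360·259199+359·19·13680, 360·13680+19·259199) = (186622920,9849581)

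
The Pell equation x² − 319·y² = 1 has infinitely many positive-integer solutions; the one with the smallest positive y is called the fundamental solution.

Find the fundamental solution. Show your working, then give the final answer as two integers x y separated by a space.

12901780 722361

√319 = [17; 1,6,5,1,4,…,6,1,34, …], period ℓ=14 (even) → k=13
a_0=17:  p_0=17·1+0=17,  q_0=17·0+1=1
…
a_4=1:  p_4=1·643+125=768,  q_4=1·36+7=43
…
a_9=4:  p_9=4·58797+15628=250816,  q_9=4·3292+875=14043
…
a_12=6:  p_12=6·1798881+309613=11102899,  q_12=6·100718+17335=621643
a_13=1:  p_13=1·11102899+1798881=12901780,  q_13=1·621643+100718=722361
fundamental: x₁=12901780, y₁=722361  (since 166455927168400 − 319·521805414321 = 1)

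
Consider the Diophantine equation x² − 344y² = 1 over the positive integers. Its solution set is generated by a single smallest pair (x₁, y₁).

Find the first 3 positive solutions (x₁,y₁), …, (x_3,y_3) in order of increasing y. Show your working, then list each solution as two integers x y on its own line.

√344 → a₀=18, period (1,1,4,1,3,1,4,1,1,36); ℓ=10 even so k=9
step 0: (18, 1)  from 18·(1,0) + (0,1)
step 1: (19, 1)  from 1·(18,1) + (1,0)
step 2: (37, 2)  from 1·(19,1) + (18,1)
…
step 4: (204, 11)  from 1·(167,9) + (37,2)
step 5: (779, 42)  from 3·(204,11) + (167,9)
…
step 7: (4711, 254)  from 4·(983,53) + (779,42)
step 8: (5694, 307)  from 1·(4711,254) + (983,53)
step 9: (10405, 561)  from 1·(5694,307) + (4711,254)
fundamental: x₁=10405, y₁=561  (since 108264025 − 344·314721 = 1)
(10405+561√344)^2 = 216528049 + 11674410√344
(10405+561√344)^3 = 4505948689285 + 242944471539√344

10405 561
216528049 11674410
4505948689285 242944471539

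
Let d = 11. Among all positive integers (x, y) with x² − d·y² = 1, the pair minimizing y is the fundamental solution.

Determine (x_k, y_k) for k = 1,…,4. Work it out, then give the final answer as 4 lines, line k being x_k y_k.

√11 → a₀=3, period (3,6); ℓ=2 even so k=1
a_0=3:  p_0=3·1+0=3,  q_0=3·0+1=1
a_1=3:  p_1=3·3+1=10,  q_1=3·1+0=3
→ (10, 3).  Check: 10²=100, 11·3²=99, difference 1.
(x_2, y_2) = (10·10 + 11·3·3, 10·3 + 3·10) = (199, 60)
(x_3, y_3) = (10·199 + 11·3·60, 10·60 + 3·199) = (3970, 1197)
(x_4, y_4) = (10·3970 + 11·3·1197, 10·1197 + 3·3970) = (79201, 23880)

10 3
199 60
3970 1197
79201 23880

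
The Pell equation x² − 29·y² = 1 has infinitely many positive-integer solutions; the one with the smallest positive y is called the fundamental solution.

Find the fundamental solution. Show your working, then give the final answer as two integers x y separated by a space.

9801 1820

√29 → a₀=5, period (2,1,1,2,10); ℓ=5 odd so k=9
k=0  a_k=5  p_k/q_k = 5/1
k=1  a_k=2  p_k/q_k = 11/2
…
k=4  a_k=2  p_k/q_k = 70/13
k=5  a_k=10  p_k/q_k = 727/135
…
k=8  a_k=1  p_k/q_k = 3775/701
k=9  a_k=2  p_k/q_k = 9801/1820
fundamental: x₁=9801, y₁=1820  (since 96059601 − 29·3312400 = 1)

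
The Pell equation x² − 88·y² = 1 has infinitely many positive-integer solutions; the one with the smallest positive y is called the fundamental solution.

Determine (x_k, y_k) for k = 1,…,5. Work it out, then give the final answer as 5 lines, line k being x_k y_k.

√88 = [9; 2,1,1,1,2,18, …], period ℓ=6 (even) → k=5
i=0: a=9 ⇒ p=9, q=1
i=1: a=2 ⇒ p=19, q=2
…
i=3: a=1 ⇒ p=47, q=5
i=4: a=1 ⇒ p=75, q=8
i=5: a=2 ⇒ p=197, q=21
(x₁, y₁) = (197, 21);  197² − 88·21² = 1 ✓
n=2: (197,21)∘(197,21) = (197·197+88·21·21, 197·21+21·197) = (77617,8274)
n=3: (77617,8274)∘(197,21) = (197·77617+88·21·8274, 197·8274+21·77617) = (30580901,3259935)
n=4: (30580901,3259935)∘(197,21) = (197·30580901+88·21·3259935, 197·3259935+21·30580901) = (12048797377,1284406116)
n=5: (12048797377,1284406116)∘(197,21) = (197·12048797377+88·21·1284406116, 197·1284406116+21·12048797377) = (4747195585637,506052749769)

197 21
77617 8274
30580901 3259935
12048797377 1284406116
4747195585637 506052749769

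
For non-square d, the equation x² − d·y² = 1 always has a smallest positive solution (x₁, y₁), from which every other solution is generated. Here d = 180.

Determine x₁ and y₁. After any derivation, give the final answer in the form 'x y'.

√180 = [13; 2,2,2,26, …], period ℓ=4 (even) → k=3
i=0: a=13 ⇒ p=13, q=1
i=1: a=2 ⇒ p=27, q=2
i=2: a=2 ⇒ p=67, q=5
i=3: a=2 ⇒ p=161, q=12
fundamental: x₁=161, y₁=12  (since 25921 − 180·144 = 1)

161 12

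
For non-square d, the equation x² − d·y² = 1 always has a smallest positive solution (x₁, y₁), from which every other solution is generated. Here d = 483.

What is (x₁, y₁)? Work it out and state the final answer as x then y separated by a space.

√483 = [21; 1,42, …], period ℓ=2 (even) → k=1
k=0  a_k=21  p_k/q_k = 21/1
k=1  a_k=1  p_k/q_k = 22/1
fundamental: x₁=22, y₁=1  (since 484 − 483·1 = 1)

22 1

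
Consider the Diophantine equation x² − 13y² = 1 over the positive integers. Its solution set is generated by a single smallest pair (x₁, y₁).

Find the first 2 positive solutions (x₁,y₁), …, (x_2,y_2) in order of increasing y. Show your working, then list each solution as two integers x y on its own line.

649 180
842401 233640

[3; 1,1,1,1,6] for √13; ℓ=5 ⇒ convergent index 9
i=0: a=3 ⇒ p=3, q=1
i=1: a=1 ⇒ p=4, q=1
…
i=3: a=1 ⇒ p=11, q=3
…
i=7: a=1 ⇒ p=256, q=71
i=8: a=1 ⇒ p=393, q=109
i=9: a=1 ⇒ p=649, q=180
fundamental: x₁=649, y₁=180  (since 421201 − 13·32400 = 1)
(649+180√13)^2 = 842401 + 233640√13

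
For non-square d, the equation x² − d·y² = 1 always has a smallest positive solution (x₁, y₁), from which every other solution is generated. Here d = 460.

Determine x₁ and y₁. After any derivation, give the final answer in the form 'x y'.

2535751 118230

d=460: √d = [21; 2,4,3,1,2,10,2,1,3,4,2,42] (ℓ=12, even), read p_11/q_11
a_0=21:  p_0=21·1+0=21,  q_0=21·0+1=1
…
a_3=3:  p_3=3·193+43=622,  q_3=3·9+2=29
…
a_6=10:  p_6=10·2252+815=23335,  q_6=10·105+38=1088
a_7=2:  p_7=2·23335+2252=48922,  q_7=2·1088+105=2281
…
a_9=3:  p_9=3·72257+48922=265693,  q_9=3·3369+2281=12388
a_10=4:  p_10=4·265693+72257=1135029,  q_10=4·12388+3369=52921
a_11=2:  p_11=2·1135029+265693=2535751,  q_11=2·52921+12388=118230
→ (2535751, 118230).  Check: 2535751²=6430033134001, 460·118230²=6430033134000, difference 1.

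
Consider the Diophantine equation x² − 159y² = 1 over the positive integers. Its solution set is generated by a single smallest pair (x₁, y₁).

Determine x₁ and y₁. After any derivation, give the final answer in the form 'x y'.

1324 105

d=159: √d = [12; 1,1,1,1,3,1,1,1,1,24] (ℓ=10, even), read p_9/q_9
a_0=12:  p_0=12·1+0=12,  q_0=12·0+1=1
a_1=1:  p_1=1·12+1=13,  q_1=1·1+0=1
a_2=1:  p_2=1·13+12=25,  q_2=1·1+1=2
a_3=1:  p_3=1·25+13=38,  q_3=1·2+1=3
…
a_6=1:  p_6=1·227+63=290,  q_6=1·18+5=23
a_7=1:  p_7=1·290+227=517,  q_7=1·23+18=41
a_8=1:  p_8=1·517+290=807,  q_8=1·41+23=64
a_9=1:  p_9=1·807+517=1324,  q_9=1·64+41=105
→ (1324, 105).  Check: 1324²=1752976, 159·105²=1752975, difference 1.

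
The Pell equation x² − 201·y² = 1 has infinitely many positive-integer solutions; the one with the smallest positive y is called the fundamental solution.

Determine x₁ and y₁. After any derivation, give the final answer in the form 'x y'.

√201 = [14; 5,1,1,1,2,…,1,5,28, …], period ℓ=14 (even) → k=13
k=0  a_k=14  p_k/q_k = 14/1
k=1  a_k=5  p_k/q_k = 71/5
k=2  a_k=1  p_k/q_k = 85/6
k=3  a_k=1  p_k/q_k = 156/11
k=4  a_k=1  p_k/q_k = 241/17
k=5  a_k=2  p_k/q_k = 638/45
…
k=9  a_k=2  p_k/q_k = 24768/1747
k=10  a_k=1  p_k/q_k = 33317/2350
k=11  a_k=1  p_k/q_k = 58085/4097
k=12  a_k=1  p_k/q_k = 91402/6447
k=13  a_k=5  p_k/q_k = 515095/36332
(x₁, y₁) = (515095, 36332);  515095² − 201·36332² = 1 ✓

515095 36332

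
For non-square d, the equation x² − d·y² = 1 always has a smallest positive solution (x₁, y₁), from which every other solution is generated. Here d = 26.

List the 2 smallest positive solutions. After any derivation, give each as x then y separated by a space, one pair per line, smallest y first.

√26 → a₀=5, period (10); ℓ=1 odd so k=1
a_0=5:  p_0=5·1+0=5,  q_0=5·0+1=1
a_1=10:  p_1=10·5+1=51,  q_1=10·1+0=10
(x₁, y₁) = (51, 10);  51² − 26·10² = 1 ✓
(x_2, y_2) = (51·51 + 26·10·10, 51·10 + 10·51) = (5201, 1020)

51 10
5201 1020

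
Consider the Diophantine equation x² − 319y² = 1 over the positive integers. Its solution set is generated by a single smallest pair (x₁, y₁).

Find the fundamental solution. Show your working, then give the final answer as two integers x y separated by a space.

√319 → a₀=17, period (1,6,5,1,4,…,6,1,34); ℓ=14 even so k=13
i=0: a=17 ⇒ p=17, q=1
…
i=3: a=5 ⇒ p=643, q=36
i=4: a=1 ⇒ p=768, q=43
…
i=7: a=1 ⇒ p=15628, q=875
i=8: a=3 ⇒ p=58797, q=3292
…
i=10: a=1 ⇒ p=309613, q=17335
…
i=12: a=6 ⇒ p=11102899, q=621643
i=13: a=1 ⇒ p=12901780, q=722361
fundamental: x₁=12901780, y₁=722361  (since 166455927168400 − 319·521805414321 = 1)

12901780 722361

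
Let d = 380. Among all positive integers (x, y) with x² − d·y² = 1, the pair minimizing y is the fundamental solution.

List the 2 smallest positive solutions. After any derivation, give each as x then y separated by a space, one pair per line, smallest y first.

[19; 2,38] for √380; ℓ=2 ⇒ convergent index 1
k=0  a_k=19  p_k/q_k = 19/1
k=1  a_k=2  p_k/q_k = 39/2
(x₁, y₁) = (39, 2);  39² − 380·2² = 1 ✓
(39+2√380)^2 = 3041 + 156√380

39 2
3041 156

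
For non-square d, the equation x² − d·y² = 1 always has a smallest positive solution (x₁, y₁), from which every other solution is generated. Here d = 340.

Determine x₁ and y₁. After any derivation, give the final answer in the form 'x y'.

[18; 2,3,1,1,1,…,3,2,36] for √340; ℓ=14 ⇒ convergent index 13
i=0: a=18 ⇒ p=18, q=1
…
i=8: a=1 ⇒ p=7265, q=394
i=9: a=1 ⇒ p=13774, q=747
…
i=12: a=3 ⇒ p=125478, q=6805
i=13: a=2 ⇒ p=285769, q=15498
(x₁, y₁) = (285769, 15498);  285769² − 340·15498² = 1 ✓

285769 15498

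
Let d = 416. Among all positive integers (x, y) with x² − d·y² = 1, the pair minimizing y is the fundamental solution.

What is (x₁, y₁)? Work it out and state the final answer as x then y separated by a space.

√416 → a₀=20, period (2,1,1,9,1,1,2,40); ℓ=8 even so k=7
k=0  a_k=20  p_k/q_k = 20/1
…
k=5  a_k=1  p_k/q_k = 1081/53
k=6  a_k=1  p_k/q_k = 2060/101
k=7  a_k=2  p_k/q_k = 5201/255
→ (5201, 255).  Check: 5201²=27050401, 416·255²=27050400, difference 1.

5201 255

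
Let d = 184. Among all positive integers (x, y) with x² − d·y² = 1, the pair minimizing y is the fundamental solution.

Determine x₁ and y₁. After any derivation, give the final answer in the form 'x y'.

24335 1794

√184 → a₀=13, period (1,1,3,2,1,2,1,2,3,1,1,26); ℓ=12 even so k=11
a_0=13:  p_0=13·1+0=13,  q_0=13·0+1=1
…
a_2=1:  p_2=1·14+13=27,  q_2=1·1+1=2
a_3=3:  p_3=3·27+14=95,  q_3=3·2+1=7
a_4=2:  p_4=2·95+27=217,  q_4=2·7+2=16
…
a_8=2:  p_8=2·1153+841=3147,  q_8=2·85+62=232
a_9=3:  p_9=3·3147+1153=10594,  q_9=3·232+85=781
a_10=1:  p_10=1·10594+3147=13741,  q_10=1·781+232=1013
a_11=1:  p_11=1·13741+10594=24335,  q_11=1·1013+781=1794
fundamental: x₁=24335, y₁=1794  (since 592192225 − 184·3218436 = 1)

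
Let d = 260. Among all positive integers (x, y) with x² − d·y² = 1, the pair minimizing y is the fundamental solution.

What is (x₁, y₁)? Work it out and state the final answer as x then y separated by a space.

129 8

√260 = [16; 8,32, …], period ℓ=2 (even) → k=1
i=0: a=16 ⇒ p=16, q=1
i=1: a=8 ⇒ p=129, q=8
→ (129, 8).  Check: 129²=16641, 260·8²=16640, difference 1.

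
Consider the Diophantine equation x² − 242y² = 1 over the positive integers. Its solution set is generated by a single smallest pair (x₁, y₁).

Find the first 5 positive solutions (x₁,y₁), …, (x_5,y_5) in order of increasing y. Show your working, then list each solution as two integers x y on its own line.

19601 1260
768398401 49394520
30122754096401 1936363971780
1180872205318713601 75909340372325040
46292552162781456490001 2975797959339522246300

d=242: √d = [15; 1,1,3,1,14,1,3,1,1,30] (ℓ=10, even), read p_9/q_9
i=0: a=15 ⇒ p=15, q=1
…
i=3: a=3 ⇒ p=109, q=7
i=4: a=1 ⇒ p=140, q=9
…
i=7: a=3 ⇒ p=8696, q=559
i=8: a=1 ⇒ p=10905, q=701
i=9: a=1 ⇒ p=19601, q=1260
(x₁, y₁) = (19601, 1260);  19601² − 242·1260² = 1 ✓
k=2:  x_2 = 19601·19601+242·1260·1260 = 768398401,  y_2 = 19601·1260+1260·19601 = 49394520
k=3:  x_3 = 19601·768398401+242·1260·49394520 = 30122754096401,  y_3 = 19601·49394520+1260·768398401 = 1936363971780
k=4:  x_4 = 19601·30122754096401+242·1260·1936363971780 = 1180872205318713601,  y_4 = 19601·1936363971780+1260·30122754096401 = 75909340372325040
k=5:  x_5 = 19601·1180872205318713601+242·1260·75909340372325040 = 46292552162781456490001,  y_5 = 19601·75909340372325040+1260·1180872205318713601 = 2975797959339522246300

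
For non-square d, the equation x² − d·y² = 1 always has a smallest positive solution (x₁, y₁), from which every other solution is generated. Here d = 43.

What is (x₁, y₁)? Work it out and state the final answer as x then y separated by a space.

√43 → a₀=6, period (1,1,3,1,5,1,3,1,1,12); ℓ=10 even so k=9
i=0: a=6 ⇒ p=6, q=1
…
i=3: a=3 ⇒ p=46, q=7
…
i=7: a=3 ⇒ p=1541, q=235
i=8: a=1 ⇒ p=1941, q=296
i=9: a=1 ⇒ p=3482, q=531
→ (3482, 531).  Check: 3482²=12124324, 43·531²=12124323, difference 1.

3482 531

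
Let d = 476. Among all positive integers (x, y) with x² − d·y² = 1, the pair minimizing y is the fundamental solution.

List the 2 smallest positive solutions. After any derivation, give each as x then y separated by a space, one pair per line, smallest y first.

√476 → a₀=21, period (1,4,2,10,2,4,1,42); ℓ=8 even so k=7
k=0  a_k=21  p_k/q_k = 21/1
…
k=2  a_k=4  p_k/q_k = 109/5
…
k=6  a_k=4  p_k/q_k = 23541/1079
k=7  a_k=1  p_k/q_k = 28799/1320
(x₁, y₁) = (28799, 1320);  28799² − 476·1320² = 1 ✓
n=2: (28799,1320)∘(28799,1320) = (28799·28799+476·1320·1320, 28799·1320+1320·28799) = (1658764801,76029360)

28799 1320
1658764801 76029360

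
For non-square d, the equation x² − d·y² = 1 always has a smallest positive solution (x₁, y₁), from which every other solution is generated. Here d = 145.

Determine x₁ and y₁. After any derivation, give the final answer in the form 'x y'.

d=145: √d = [12; 24] (ℓ=1, odd), read p_1/q_1
i=0: a=12 ⇒ p=12, q=1
i=1: a=24 ⇒ p=289, q=24
(x₁, y₁) = (289, 24);  289² − 145·24² = 1 ✓

289 24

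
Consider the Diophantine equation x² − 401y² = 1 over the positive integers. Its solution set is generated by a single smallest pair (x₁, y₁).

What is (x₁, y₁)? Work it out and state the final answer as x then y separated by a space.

801 40

√401 = [20; 40, …], period ℓ=1 (odd) → k=1
step 0: (20, 1)  from 20·(1,0) + (0,1)
step 1: (801, 40)  from 40·(20,1) + (1,0)
fundamental: x₁=801, y₁=40  (since 641601 − 401·1600 = 1)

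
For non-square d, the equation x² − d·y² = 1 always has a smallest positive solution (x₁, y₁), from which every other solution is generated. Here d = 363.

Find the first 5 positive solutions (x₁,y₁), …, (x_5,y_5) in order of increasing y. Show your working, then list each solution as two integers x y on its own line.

√363 = [19; 19,38, …], period ℓ=2 (even) → k=1
a_0=19:  p_0=19·1+0=19,  q_0=19·0+1=1
a_1=19:  p_1=19·19+1=362,  q_1=19·1+0=19
fundamental: x₁=362, y₁=19  (since 131044 − 363·361 = 1)
k=2:  x_2 = 362·362+363·19·19 = 262087,  y_2 = 362·19+19·362 = 13756
k=3:  x_3 = 362·262087+363·19·13756 = 189750626,  y_3 = 362·13756+19·262087 = 9959325
k=4:  x_4 = 362·189750626+363·19·9959325 = 137379191137,  y_4 = 362·9959325+19·189750626 = 7210537544
k=5:  x_5 = 362·137379191137+363·19·7210537544 = 99462344632562,  y_5 = 362·7210537544+19·137379191137 = 5220419222531

362 19
262087 13756
189750626 9959325
137379191137 7210537544
99462344632562 5220419222531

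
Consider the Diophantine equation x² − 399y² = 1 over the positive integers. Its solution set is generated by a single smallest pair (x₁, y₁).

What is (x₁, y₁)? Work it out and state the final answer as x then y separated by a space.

d=399: √d = [19; 1,38] (ℓ=2, even), read p_1/q_1
a_0=19:  p_0=19·1+0=19,  q_0=19·0+1=1
a_1=1:  p_1=1·19+1=20,  q_1=1·1+0=1
fundamental: x₁=20, y₁=1  (since 400 − 399·1 = 1)

20 1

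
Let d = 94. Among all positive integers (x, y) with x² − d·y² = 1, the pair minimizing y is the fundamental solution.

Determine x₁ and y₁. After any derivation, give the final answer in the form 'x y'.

[9; 1,2,3,1,1,…,2,1,18] for √94; ℓ=16 ⇒ convergent index 15
i=0: a=9 ⇒ p=9, q=1
…
i=2: a=2 ⇒ p=29, q=3
…
i=7: a=1 ⇒ p=1464, q=151
…
i=9: a=1 ⇒ p=14417, q=1487
…
i=12: a=1 ⇒ p=184493, q=19029
i=13: a=3 ⇒ p=652934, q=67345
i=14: a=2 ⇒ p=1490361, q=153719
i=15: a=1 ⇒ p=2143295, q=221064
→ (2143295, 221064).  Check: 2143295²=4593713457025, 94·221064²=4593713457024, difference 1.

2143295 221064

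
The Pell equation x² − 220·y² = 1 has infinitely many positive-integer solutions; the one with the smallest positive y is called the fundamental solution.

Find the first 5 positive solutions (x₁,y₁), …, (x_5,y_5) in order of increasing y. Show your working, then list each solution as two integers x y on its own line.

[14; 1,4,1,28] for √220; ℓ=4 ⇒ convergent index 3
k=0  a_k=14  p_k/q_k = 14/1
k=1  a_k=1  p_k/q_k = 15/1
k=2  a_k=4  p_k/q_k = 74/5
k=3  a_k=1  p_k/q_k = 89/6
→ (89, 6).  Check: 89²=7921, 220·6²=7920, difference 1.
k=2:  x_2 = 89·89+220·6·6 = 15841,  y_2 = 89·6+6·89 = 1068
k=3:  x_3 = 89·15841+220·6·1068 = 2819609,  y_3 = 89·1068+6·15841 = 190098
k=4:  x_4 = 89·2819609+220·6·190098 = 501874561,  y_4 = 89·190098+6·2819609 = 33836376
k=5:  x_5 = 89·501874561+220·6·33836376 = 89330852249,  y_5 = 89·33836376+6·501874561 = 6022684830

89 6
15841 1068
2819609 190098
501874561 33836376
89330852249 6022684830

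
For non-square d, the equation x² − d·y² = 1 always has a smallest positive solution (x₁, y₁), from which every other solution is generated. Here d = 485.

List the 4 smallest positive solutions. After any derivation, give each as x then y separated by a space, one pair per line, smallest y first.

969 44
1877921 85272
3639409929 165257092
7053174564481 320268159024

√485 → a₀=22, period (44); ℓ=1 odd so k=1
k=0  a_k=22  p_k/q_k = 22/1
k=1  a_k=44  p_k/q_k = 969/44
(x₁, y₁) = (969, 44);  969² − 485·44² = 1 ✓
k=2:  x_2 = 969·969+485·44·44 = 1877921,  y_2 = 969·44+44·969 = 85272
k=3:  x_3 = 969·1877921+485·44·85272 = 3639409929,  y_3 = 969·85272+44·1877921 = 165257092
k=4:  x_4 = 969·3639409929+485·44·165257092 = 7053174564481,  y_4 = 969·165257092+44·3639409929 = 320268159024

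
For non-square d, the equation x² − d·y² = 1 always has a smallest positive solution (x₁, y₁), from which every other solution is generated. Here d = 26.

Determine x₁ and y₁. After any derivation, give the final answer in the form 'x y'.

d=26: √d = [5; 10] (ℓ=1, odd), read p_1/q_1
a_0=5:  p_0=5·1+0=5,  q_0=5·0+1=1
a_1=10:  p_1=10·5+1=51,  q_1=10·1+0=10
fundamental: x₁=51, y₁=10  (since 2601 − 26·100 = 1)

51 10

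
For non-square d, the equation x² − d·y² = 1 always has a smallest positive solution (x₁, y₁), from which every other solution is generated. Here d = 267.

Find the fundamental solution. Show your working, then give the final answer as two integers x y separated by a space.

2402 147

[16; 2,1,15,1,2,32] for √267; ℓ=6 ⇒ convergent index 5
a_0=16:  p_0=16·1+0=16,  q_0=16·0+1=1
a_1=2:  p_1=2·16+1=33,  q_1=2·1+0=2
…
a_4=1:  p_4=1·768+49=817,  q_4=1·47+3=50
a_5=2:  p_5=2·817+768=2402,  q_5=2·50+47=147
→ (2402, 147).  Check: 2402²=5769604, 267·147²=5769603, difference 1.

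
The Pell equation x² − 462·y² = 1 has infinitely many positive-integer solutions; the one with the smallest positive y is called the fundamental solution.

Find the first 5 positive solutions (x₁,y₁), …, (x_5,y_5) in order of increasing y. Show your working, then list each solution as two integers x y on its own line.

43 2
3697 172
317899 14790
27335617 1271768
2350545163 109357258

√462 → a₀=21, period (2,42); ℓ=2 even so k=1
a_0=21:  p_0=21·1+0=21,  q_0=21·0+1=1
a_1=2:  p_1=2·21+1=43,  q_1=2·1+0=2
(x₁, y₁) = (43, 2);  43² − 462·2² = 1 ✓
(43+2√462)^2 = 3697 + 172√462
(43+2√462)^3 = 317899 + 14790√462
(43+2√462)^4 = 27335617 + 1271768√462
(43+2√462)^5 = 2350545163 + 109357258√462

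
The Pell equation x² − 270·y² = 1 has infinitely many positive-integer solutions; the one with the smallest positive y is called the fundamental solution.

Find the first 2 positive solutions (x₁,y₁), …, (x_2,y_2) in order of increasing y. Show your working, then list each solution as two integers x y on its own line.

5291 322
55989361 3407404

√270 → a₀=16, period (2,3,6,3,2,32); ℓ=6 even so k=5
a_0=16:  p_0=16·1+0=16,  q_0=16·0+1=1
a_1=2:  p_1=2·16+1=33,  q_1=2·1+0=2
…
a_4=3:  p_4=3·723+115=2284,  q_4=3·44+7=139
a_5=2:  p_5=2·2284+723=5291,  q_5=2·139+44=322
fundamental: x₁=5291, y₁=322  (since 27994681 − 270·103684 = 1)
k=2:  x_2 = 5291·5291+270·322·322 = 55989361,  y_2 = 5291·322+322·5291 = 3407404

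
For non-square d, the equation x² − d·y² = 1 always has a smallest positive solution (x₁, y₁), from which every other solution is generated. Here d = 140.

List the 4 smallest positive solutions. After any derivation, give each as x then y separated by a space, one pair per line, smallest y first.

71 6
10081 852
1431431 120978
203253121 17178024

√140 = [11; 1,4,1,22, …], period ℓ=4 (even) → k=3
k=0  a_k=11  p_k/q_k = 11/1
k=1  a_k=1  p_k/q_k = 12/1
k=2  a_k=4  p_k/q_k = 59/5
k=3  a_k=1  p_k/q_k = 71/6
→ (71, 6).  Check: 71²=5041, 140·6²=5040, difference 1.
(x_2, y_2) = (71·71 + 140·6·6, 71·6 + 6·71) = (10081, 852)
(x_3, y_3) = (71·10081 + 140·6·852, 71·852 + 6·10081) = (1431431, 120978)
(x_4, y_4) = (71·1431431 + 140·6·120978, 71·120978 + 6·1431431) = (203253121, 17178024)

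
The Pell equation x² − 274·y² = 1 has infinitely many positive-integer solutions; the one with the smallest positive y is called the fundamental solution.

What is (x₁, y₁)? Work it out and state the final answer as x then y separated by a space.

3959299 239190

[16; 1,1,4,4,1,1,32] for √274; ℓ=7 ⇒ convergent index 13
k=0  a_k=16  p_k/q_k = 16/1
k=1  a_k=1  p_k/q_k = 17/1
k=2  a_k=1  p_k/q_k = 33/2
…
k=4  a_k=4  p_k/q_k = 629/38
k=5  a_k=1  p_k/q_k = 778/47
k=6  a_k=1  p_k/q_k = 1407/85
k=7  a_k=32  p_k/q_k = 45802/2767
…
k=9  a_k=1  p_k/q_k = 93011/5619
k=10  a_k=4  p_k/q_k = 419253/25328
…
k=12  a_k=1  p_k/q_k = 2189276/132259
k=13  a_k=1  p_k/q_k = 3959299/239190
(x₁, y₁) = (3959299, 239190);  3959299² − 274·239190² = 1 ✓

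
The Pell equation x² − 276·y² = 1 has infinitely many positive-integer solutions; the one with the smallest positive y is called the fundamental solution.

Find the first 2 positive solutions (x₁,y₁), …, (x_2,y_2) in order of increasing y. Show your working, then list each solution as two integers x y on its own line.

7775 468
120901249 7277400

√276 → a₀=16, period (1,1,1,1,2,2,2,1,1,1,1,32); ℓ=12 even so k=11
k=0  a_k=16  p_k/q_k = 16/1
k=1  a_k=1  p_k/q_k = 17/1
k=2  a_k=1  p_k/q_k = 33/2
k=3  a_k=1  p_k/q_k = 50/3
…
k=5  a_k=2  p_k/q_k = 216/13
k=6  a_k=2  p_k/q_k = 515/31
…
k=10  a_k=1  p_k/q_k = 4768/287
k=11  a_k=1  p_k/q_k = 7775/468
→ (7775, 468).  Check: 7775²=60450625, 276·468²=60450624, difference 1.
(x_2, y_2) = (7775·7775 + 276·468·468, 7775·468 + 468·7775) = (120901249, 7277400)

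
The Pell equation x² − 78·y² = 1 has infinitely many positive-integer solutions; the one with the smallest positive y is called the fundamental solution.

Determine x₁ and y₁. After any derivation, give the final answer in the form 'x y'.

[8; 1,4,1,16] for √78; ℓ=4 ⇒ convergent index 3
step 0: (8, 1)  from 8·(1,0) + (0,1)
step 1: (9, 1)  from 1·(8,1) + (1,0)
step 2: (44, 5)  from 4·(9,1) + (8,1)
step 3: (53, 6)  from 1·(44,5) + (9,1)
→ (53, 6).  Check: 53²=2809, 78·6²=2808, difference 1.

53 6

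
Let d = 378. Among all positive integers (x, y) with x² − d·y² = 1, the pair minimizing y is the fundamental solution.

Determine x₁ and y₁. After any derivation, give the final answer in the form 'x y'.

8749 450

√378 → a₀=19, period (2,3,1,4,1,3,2,38); ℓ=8 even so k=7
k=0  a_k=19  p_k/q_k = 19/1
…
k=2  a_k=3  p_k/q_k = 136/7
k=3  a_k=1  p_k/q_k = 175/9
…
k=5  a_k=1  p_k/q_k = 1011/52
k=6  a_k=3  p_k/q_k = 3869/199
k=7  a_k=2  p_k/q_k = 8749/450
(x₁, y₁) = (8749, 450);  8749² − 378·450² = 1 ✓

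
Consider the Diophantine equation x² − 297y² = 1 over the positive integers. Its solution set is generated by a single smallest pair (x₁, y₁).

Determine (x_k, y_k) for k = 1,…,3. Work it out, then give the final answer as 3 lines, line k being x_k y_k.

48599 2820
4723725601 274098360
459136680917399 26641812392460

d=297: √d = [17; 4,3,1,1,2,1,1,3,4,34] (ℓ=10, even), read p_9/q_9
k=0  a_k=17  p_k/q_k = 17/1
k=1  a_k=4  p_k/q_k = 69/4
k=2  a_k=3  p_k/q_k = 224/13
k=3  a_k=1  p_k/q_k = 293/17
k=4  a_k=1  p_k/q_k = 517/30
k=5  a_k=2  p_k/q_k = 1327/77
k=6  a_k=1  p_k/q_k = 1844/107
k=7  a_k=1  p_k/q_k = 3171/184
k=8  a_k=3  p_k/q_k = 11357/659
k=9  a_k=4  p_k/q_k = 48599/2820
→ (48599, 2820).  Check: 48599²=2361862801, 297·2820²=2361862800, difference 1.
(x_2, y_2) = (48599·48599 + 297·2820·2820, 48599·2820 + 2820·48599) = (4723725601, 274098360)
(x_3, y_3) = (48599·4723725601 + 297·2820·274098360, 48599·274098360 + 2820·4723725601) = (459136680917399, 26641812392460)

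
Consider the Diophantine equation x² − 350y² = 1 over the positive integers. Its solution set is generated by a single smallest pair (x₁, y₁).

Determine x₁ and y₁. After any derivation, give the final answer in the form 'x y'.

√350 → a₀=18, period (1,2,2,2,1,36); ℓ=6 even so k=5
step 0: (18, 1)  from 18·(1,0) + (0,1)
…
step 3: (131, 7)  from 2·(56,3) + (19,1)
step 4: (318, 17)  from 2·(131,7) + (56,3)
step 5: (449, 24)  from 1·(318,17) + (131,7)
fundamental: x₁=449, y₁=24  (since 201601 − 350·576 = 1)

449 24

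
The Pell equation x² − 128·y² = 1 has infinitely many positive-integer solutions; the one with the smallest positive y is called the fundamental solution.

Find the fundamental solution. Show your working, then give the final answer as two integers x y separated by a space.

d=128: √d = [11; 3,5,3,22] (ℓ=4, even), read p_3/q_3
step 0: (11, 1)  from 11·(1,0) + (0,1)
…
step 2: (181, 16)  from 5·(34,3) + (11,1)
step 3: (577, 51)  from 3·(181,16) + (34,3)
→ (577, 51).  Check: 577²=332929, 128·51²=332928, difference 1.

577 51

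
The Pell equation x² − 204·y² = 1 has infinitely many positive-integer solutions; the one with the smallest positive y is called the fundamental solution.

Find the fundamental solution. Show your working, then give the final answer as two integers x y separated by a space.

4999 350

d=204: √d = [14; 3,1,1,6,1,1,3,28] (ℓ=8, even), read p_7/q_7
a_0=14:  p_0=14·1+0=14,  q_0=14·0+1=1
…
a_2=1:  p_2=1·43+14=57,  q_2=1·3+1=4
a_3=1:  p_3=1·57+43=100,  q_3=1·4+3=7
…
a_5=1:  p_5=1·657+100=757,  q_5=1·46+7=53
a_6=1:  p_6=1·757+657=1414,  q_6=1·53+46=99
a_7=3:  p_7=3·1414+757=4999,  q_7=3·99+53=350
→ (4999, 350).  Check: 4999²=24990001, 204·350²=24990000, difference 1.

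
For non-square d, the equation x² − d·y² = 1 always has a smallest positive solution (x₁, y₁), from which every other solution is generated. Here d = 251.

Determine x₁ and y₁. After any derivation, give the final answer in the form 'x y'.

d=251: √d = [15; 1,5,2,1,2,…,5,1,30] (ℓ=14, even), read p_13/q_13
i=0: a=15 ⇒ p=15, q=1
i=1: a=1 ⇒ p=16, q=1
i=2: a=5 ⇒ p=95, q=6
i=3: a=2 ⇒ p=206, q=13
…
i=5: a=2 ⇒ p=808, q=51
i=6: a=2 ⇒ p=1917, q=121
i=7: a=15 ⇒ p=29563, q=1866
i=8: a=2 ⇒ p=61043, q=3853
…
i=12: a=5 ⇒ p=3097857, q=195535
i=13: a=1 ⇒ p=3674890, q=231957
(x₁, y₁) = (3674890, 231957);  3674890² − 251·231957² = 1 ✓

3674890 231957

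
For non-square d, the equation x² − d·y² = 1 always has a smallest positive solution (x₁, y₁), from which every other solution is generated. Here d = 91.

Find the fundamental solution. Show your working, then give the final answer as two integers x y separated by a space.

d=91: √d = [9; 1,1,5,1,5,1,1,18] (ℓ=8, even), read p_7/q_7
i=0: a=9 ⇒ p=9, q=1
…
i=3: a=5 ⇒ p=105, q=11
…
i=6: a=1 ⇒ p=849, q=89
i=7: a=1 ⇒ p=1574, q=165
→ (1574, 165).  Check: 1574²=2477476, 91·165²=2477475, difference 1.

1574 165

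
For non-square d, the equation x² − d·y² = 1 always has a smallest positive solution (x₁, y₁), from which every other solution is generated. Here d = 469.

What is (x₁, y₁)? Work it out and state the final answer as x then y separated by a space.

[21; 1,1,1,10,6,10,1,1,1,42] for √469; ℓ=10 ⇒ convergent index 9
k=0  a_k=21  p_k/q_k = 21/1
…
k=4  a_k=10  p_k/q_k = 693/32
…
k=7  a_k=1  p_k/q_k = 47146/2177
k=8  a_k=1  p_k/q_k = 90069/4159
k=9  a_k=1  p_k/q_k = 137215/6336
→ (137215, 6336).  Check: 137215²=18827956225, 469·6336²=18827956224, difference 1.

137215 6336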